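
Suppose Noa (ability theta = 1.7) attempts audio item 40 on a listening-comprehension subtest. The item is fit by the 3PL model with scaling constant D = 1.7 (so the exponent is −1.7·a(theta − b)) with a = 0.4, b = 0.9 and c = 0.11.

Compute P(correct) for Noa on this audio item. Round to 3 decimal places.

P(theta) = c + (1 − c) · 1 / (1 + exp(−D·a(theta − b)))
Exponent: 1.7 × 0.4 × (1.7 − 0.9) = 0.5440
1/(1 + e^{-0.5440}) = 0.6327
P = 0.11 + 0.89 × 0.6327 = 0.6731

0.673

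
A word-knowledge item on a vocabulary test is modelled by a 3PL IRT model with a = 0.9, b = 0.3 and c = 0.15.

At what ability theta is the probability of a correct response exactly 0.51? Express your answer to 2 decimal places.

-0.04

P(theta) = c + (1 − c) · 1 / (1 + exp(−a(theta − b)))
Remove guessing floor: (0.51 − 0.15)/(1 − 0.15) = 0.4235
logit = ln(0.4235/0.5765) = -0.3083
theta = b + logit/(a) = 0.3 + (-0.3083)/0.9000 = -0.0426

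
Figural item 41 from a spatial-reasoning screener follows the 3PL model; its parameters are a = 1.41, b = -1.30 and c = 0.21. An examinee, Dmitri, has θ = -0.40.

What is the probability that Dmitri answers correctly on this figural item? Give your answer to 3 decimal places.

0.827

P(θ) = c + (1 − c) · 1 / (1 + exp(−a(θ − b)))
Exponent: 1.41 × (-0.40 − (-1.30)) = 1.2690
1/(1 + e^{-1.2690}) = 0.7806
P = 0.21 + 0.79 × 0.7806 = 0.8267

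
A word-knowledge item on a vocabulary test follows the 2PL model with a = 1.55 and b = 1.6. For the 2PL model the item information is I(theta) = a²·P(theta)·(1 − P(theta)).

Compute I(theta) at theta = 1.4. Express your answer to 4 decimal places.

P = 1/(1+e^{0.3100}) = 0.4231
P(1−P) = 0.4231 × 0.5769 = 0.2441
I = a² × P(1−P) = 1.55² × 0.2441 = 0.58642

0.5864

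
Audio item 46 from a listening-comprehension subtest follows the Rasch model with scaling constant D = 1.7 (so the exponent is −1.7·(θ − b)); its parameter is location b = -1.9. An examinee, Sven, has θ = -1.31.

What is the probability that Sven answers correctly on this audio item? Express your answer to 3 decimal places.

P(θ) = 1 / (1 + exp(−D·(θ − b)))
Exponent: 1.7 × (-1.31 − (-1.9)) = 1.0030
1/(1 + e^{-1.0030}) = 0.7316
P = 0.7316

0.732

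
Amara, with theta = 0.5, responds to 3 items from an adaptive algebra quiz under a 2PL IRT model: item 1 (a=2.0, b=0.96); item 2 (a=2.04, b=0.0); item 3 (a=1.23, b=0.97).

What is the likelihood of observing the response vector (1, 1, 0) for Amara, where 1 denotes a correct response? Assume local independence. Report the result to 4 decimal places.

P(theta) = 1 / (1 + exp(−a(theta − b)))
P_1 = 1/(1+e^{0.9200}) = 0.2850
P_2 = 1/(1+e^{-1.0200}) = 0.7350
P_3 = 1/(1+e^{0.5781}) = 0.3594
L = P_1 × P_2 × (1−P_3) = 0.2850 × 0.7350 × 0.6406 = 0.13417

0.1342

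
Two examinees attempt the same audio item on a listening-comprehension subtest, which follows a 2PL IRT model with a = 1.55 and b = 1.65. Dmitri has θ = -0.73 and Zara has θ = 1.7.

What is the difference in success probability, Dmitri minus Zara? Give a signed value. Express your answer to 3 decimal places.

P(θ) = 1 / (1 + exp(−a(θ − b)))
P(Dmitri) = 0.0244  [exponent -3.6890]
P(Zara) = 0.5194  [exponent 0.0775]
Difference = 0.0244 − 0.5194 = -0.4950

-0.495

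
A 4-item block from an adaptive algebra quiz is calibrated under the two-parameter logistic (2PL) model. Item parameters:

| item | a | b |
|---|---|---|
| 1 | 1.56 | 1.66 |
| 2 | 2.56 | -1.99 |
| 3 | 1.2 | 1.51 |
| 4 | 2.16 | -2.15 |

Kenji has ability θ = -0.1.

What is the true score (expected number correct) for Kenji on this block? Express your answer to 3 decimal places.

2.167

P(θ) = 1 / (1 + exp(−a(θ − b)))
P_1 = 1/(1+e^{2.7456}) = 0.0603
P_2 = 1/(1+e^{-4.8384}) = 0.9921
P_3 = 1/(1+e^{1.9320}) = 0.1265
P_4 = 1/(1+e^{-4.4280}) = 0.9882
E[score] = 0.0603 + 0.9921 + 0.1265 + 0.9882 = 2.1672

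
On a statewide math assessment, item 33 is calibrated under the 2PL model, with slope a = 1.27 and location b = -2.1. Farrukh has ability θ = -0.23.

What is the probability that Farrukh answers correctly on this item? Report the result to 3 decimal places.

0.915

P(θ) = 1 / (1 + exp(−a(θ − b)))
Exponent: 1.27 × (-0.23 − (-2.1)) = 2.3749
1/(1 + e^{-2.3749}) = 0.9149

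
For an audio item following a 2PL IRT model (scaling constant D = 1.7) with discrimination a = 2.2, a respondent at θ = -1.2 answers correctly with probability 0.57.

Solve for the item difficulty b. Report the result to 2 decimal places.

P(θ) = 1 / (1 + exp(−D·a(θ − b)))
logit(0.57) = ln(0.57/0.43) = 0.2819
b = θ − logit/(1.7·a) = -1.2 − 0.2819/3.7400 = -1.2754

-1.28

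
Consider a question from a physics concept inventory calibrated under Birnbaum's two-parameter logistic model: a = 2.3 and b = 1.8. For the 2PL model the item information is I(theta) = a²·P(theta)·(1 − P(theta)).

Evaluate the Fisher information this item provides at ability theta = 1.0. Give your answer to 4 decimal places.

0.6256

P = 1/(1+e^{1.8400}) = 0.1371
P(1−P) = 0.1371 × 0.8629 = 0.1183
I = a² × P(1−P) = 2.3² × 0.1183 = 0.62564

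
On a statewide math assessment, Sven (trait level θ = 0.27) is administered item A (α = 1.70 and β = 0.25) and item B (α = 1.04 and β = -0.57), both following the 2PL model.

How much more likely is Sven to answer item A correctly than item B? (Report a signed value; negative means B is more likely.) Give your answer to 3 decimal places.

P(θ) = 1 / (1 + exp(−α(θ − β)))
P_A = 0.5085
P_B = 0.7055
P_A − P_B = -0.1970

-0.197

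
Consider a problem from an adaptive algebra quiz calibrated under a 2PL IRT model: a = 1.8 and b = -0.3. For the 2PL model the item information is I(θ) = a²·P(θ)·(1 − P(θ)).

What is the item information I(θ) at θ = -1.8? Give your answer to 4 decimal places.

0.1912

P = 1/(1+e^{2.7000}) = 0.0630
P(1−P) = 0.0630 × 0.9370 = 0.0590
I = a² × P(1−P) = 1.8² × 0.0590 = 0.19118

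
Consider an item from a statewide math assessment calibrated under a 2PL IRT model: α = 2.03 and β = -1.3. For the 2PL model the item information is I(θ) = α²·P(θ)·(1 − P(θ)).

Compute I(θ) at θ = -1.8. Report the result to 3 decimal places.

P = 1/(1+e^{1.0150}) = 0.2660
P(1−P) = 0.2660 × 0.7340 = 0.1952
I = α² × P(1−P) = 2.03² × 0.1952 = 0.80459

0.805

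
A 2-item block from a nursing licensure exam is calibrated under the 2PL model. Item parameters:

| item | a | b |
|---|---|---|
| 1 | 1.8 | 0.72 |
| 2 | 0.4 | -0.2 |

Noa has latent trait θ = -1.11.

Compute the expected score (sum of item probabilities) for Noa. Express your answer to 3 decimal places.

0.446

P(θ) = 1 / (1 + exp(−a(θ − b)))
P_1 = 1/(1+e^{3.2940}) = 0.0358
P_2 = 1/(1+e^{0.3640}) = 0.4100
E[score] = 0.0358 + 0.4100 = 0.4458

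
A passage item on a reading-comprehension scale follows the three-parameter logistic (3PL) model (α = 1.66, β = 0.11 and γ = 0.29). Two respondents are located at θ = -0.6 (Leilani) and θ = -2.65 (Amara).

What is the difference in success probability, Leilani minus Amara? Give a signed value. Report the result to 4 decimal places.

0.1599

P(θ) = γ + (1 − γ) · 1 / (1 + exp(−α(θ − β)))
P(Leilani) = 0.4571  [exponent -1.1786]
P(Amara) = 0.2972  [exponent -4.5816]
Difference = 0.4571 − 0.2972 = 0.1599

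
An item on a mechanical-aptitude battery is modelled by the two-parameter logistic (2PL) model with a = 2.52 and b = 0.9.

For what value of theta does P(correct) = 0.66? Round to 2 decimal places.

1.16

P(theta) = 1 / (1 + exp(−a(theta − b)))
logit = ln(0.6600/0.3400) = 0.6633
theta = b + logit/(a) = 0.9 + 0.6633/2.5200 = 1.1632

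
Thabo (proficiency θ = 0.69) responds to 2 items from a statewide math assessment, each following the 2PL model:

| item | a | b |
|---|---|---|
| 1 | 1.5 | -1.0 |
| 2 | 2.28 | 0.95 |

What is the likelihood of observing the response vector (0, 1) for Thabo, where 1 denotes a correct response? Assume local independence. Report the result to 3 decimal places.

0.026

P(θ) = 1 / (1 + exp(−a(θ − b)))
P_1 = 1/(1+e^{-2.5350}) = 0.9266
P_2 = 1/(1+e^{0.5928}) = 0.3560
L = (1−P_1) × P_2 = 0.0734 × 0.3560 = 0.02614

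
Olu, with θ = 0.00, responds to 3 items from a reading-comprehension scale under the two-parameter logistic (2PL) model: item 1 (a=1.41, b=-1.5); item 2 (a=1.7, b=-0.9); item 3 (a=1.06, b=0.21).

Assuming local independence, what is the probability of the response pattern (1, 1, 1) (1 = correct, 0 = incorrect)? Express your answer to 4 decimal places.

P(θ) = 1 / (1 + exp(−a(θ − b)))
P_1 = 1/(1+e^{-2.1150}) = 0.8924
P_2 = 1/(1+e^{-1.5300}) = 0.8220
P_3 = 1/(1+e^{0.2226}) = 0.4446
L = P_1 × P_2 × P_3 = 0.8924 × 0.8220 × 0.4446 = 0.32611

0.3261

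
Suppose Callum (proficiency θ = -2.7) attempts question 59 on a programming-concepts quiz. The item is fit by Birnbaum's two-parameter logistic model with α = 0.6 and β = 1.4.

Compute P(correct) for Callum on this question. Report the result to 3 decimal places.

P(θ) = 1 / (1 + exp(−α(θ − β)))
Exponent: 0.6 × (-2.7 − 1.4) = -2.4600
1/(1 + e^{2.4600}) = 0.0787

0.079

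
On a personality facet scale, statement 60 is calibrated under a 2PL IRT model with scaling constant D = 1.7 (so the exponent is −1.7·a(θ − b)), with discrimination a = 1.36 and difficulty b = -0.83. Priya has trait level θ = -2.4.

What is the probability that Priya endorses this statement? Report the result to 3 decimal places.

P(θ) = 1 / (1 + exp(−D·a(θ − b)))
Exponent: 1.7 × 1.36 × (-2.4 − (-0.83)) = -3.6298
1/(1 + e^{3.6298}) = 0.0258
P = 0.0258

0.026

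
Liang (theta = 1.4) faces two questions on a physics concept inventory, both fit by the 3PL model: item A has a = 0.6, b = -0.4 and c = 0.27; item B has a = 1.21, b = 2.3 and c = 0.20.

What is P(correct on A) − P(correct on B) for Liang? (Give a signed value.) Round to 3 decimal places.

0.413

P(theta) = c + (1 − c) · 1 / (1 + exp(−a(theta − b)))
P_A = 0.8149
P_B = 0.4014
P_A − P_B = 0.4135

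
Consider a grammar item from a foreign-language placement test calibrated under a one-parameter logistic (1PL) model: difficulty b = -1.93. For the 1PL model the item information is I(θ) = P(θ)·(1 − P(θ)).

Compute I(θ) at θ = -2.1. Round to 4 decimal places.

P = 1/(1+e^{0.1700}) = 0.4576
P(1−P) = 0.4576 × 0.5424 = 0.2482
I = P(1−P) = 0.24820

0.2482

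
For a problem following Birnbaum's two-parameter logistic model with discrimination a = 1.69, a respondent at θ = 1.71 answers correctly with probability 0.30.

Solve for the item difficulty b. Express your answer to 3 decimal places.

2.211

P(θ) = 1 / (1 + exp(−a(θ − b)))
logit(0.30) = ln(0.30/0.70) = -0.8473
b = θ − logit/(a) = 1.71 − (-0.8473)/1.6900 = 2.2114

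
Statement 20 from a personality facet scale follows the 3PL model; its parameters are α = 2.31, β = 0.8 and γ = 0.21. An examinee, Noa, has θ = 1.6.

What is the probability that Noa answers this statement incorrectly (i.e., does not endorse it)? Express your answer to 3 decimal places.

0.108

P(θ) = γ + (1 − γ) · 1 / (1 + exp(−α(θ − β)))
Exponent: 2.31 × (1.6 − 0.8) = 1.8480
1/(1 + e^{-1.8480}) = 0.8639
P = 0.21 + 0.79 × 0.8639 = 0.8925
P(incorrect) = 1 − 0.8925 = 0.1075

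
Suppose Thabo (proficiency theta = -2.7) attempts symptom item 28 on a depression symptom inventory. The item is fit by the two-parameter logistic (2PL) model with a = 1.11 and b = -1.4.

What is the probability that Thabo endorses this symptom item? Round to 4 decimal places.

P(theta) = 1 / (1 + exp(−a(theta − b)))
Exponent: 1.11 × (-2.7 − (-1.4)) = -1.4430
1/(1 + e^{1.4430}) = 0.1911

0.1911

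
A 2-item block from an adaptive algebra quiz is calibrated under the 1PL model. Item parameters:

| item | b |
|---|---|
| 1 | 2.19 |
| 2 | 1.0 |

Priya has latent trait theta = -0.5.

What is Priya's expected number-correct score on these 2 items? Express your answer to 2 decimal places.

P(theta) = 1 / (1 + exp(−(theta − b)))
P_1 = 1/(1+e^{2.6900}) = 0.0636
P_2 = 1/(1+e^{1.5000}) = 0.1824
E[score] = 0.0636 + 0.1824 = 0.2460

0.25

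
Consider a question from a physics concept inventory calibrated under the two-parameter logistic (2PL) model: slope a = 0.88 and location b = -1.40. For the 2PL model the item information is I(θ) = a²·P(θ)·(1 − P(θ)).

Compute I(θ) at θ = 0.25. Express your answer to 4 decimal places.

P = 1/(1+e^{-1.4520}) = 0.8103
P(1−P) = 0.8103 × 0.1897 = 0.1537
I = a² × P(1−P) = 0.88² × 0.1537 = 0.11903

0.1190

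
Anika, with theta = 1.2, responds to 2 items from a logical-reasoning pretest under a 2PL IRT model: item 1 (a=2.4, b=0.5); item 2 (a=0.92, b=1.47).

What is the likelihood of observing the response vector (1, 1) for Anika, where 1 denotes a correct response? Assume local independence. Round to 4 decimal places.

P(theta) = 1 / (1 + exp(−a(theta − b)))
P_1 = 1/(1+e^{-1.6800}) = 0.8429
P_2 = 1/(1+e^{0.2484}) = 0.4382
L = P_1 × P_2 = 0.8429 × 0.4382 = 0.36938

0.3694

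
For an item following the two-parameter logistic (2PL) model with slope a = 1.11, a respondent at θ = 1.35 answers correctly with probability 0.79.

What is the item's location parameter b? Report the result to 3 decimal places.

0.156

P(θ) = 1 / (1 + exp(−a(θ − b)))
logit(0.79) = ln(0.79/0.21) = 1.3249
b = θ − logit/(a) = 1.35 − 1.3249/1.1100 = 0.1564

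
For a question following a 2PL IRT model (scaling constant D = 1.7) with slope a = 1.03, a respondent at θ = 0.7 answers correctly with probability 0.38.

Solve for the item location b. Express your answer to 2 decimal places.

0.98

P(θ) = 1 / (1 + exp(−D·a(θ − b)))
logit(0.38) = ln(0.38/0.62) = -0.4895
b = θ − logit/(1.7·a) = 0.7 − (-0.4895)/1.7510 = 0.9796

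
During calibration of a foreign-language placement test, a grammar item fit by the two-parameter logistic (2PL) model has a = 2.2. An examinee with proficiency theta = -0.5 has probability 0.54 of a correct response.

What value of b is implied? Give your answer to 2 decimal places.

P(theta) = 1 / (1 + exp(−a(theta − b)))
logit(0.54) = ln(0.54/0.46) = 0.1603
b = theta − logit/(a) = -0.5 − 0.1603/2.2000 = -0.5729

-0.57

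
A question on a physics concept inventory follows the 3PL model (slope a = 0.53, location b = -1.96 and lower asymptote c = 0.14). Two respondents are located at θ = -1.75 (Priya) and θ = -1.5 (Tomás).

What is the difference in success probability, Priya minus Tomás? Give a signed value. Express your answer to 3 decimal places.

-0.028

P(θ) = c + (1 − c) · 1 / (1 + exp(−a(θ − b)))
P(Priya) = 0.5939  [exponent 0.1113]
P(Tomás) = 0.6222  [exponent 0.2438]
Difference = 0.5939 − 0.6222 = -0.0283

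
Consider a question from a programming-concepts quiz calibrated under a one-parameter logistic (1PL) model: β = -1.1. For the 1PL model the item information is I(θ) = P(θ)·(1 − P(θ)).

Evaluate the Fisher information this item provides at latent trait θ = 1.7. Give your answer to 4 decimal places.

0.0540

P = 1/(1+e^{-2.8000}) = 0.9427
P(1−P) = 0.9427 × 0.0573 = 0.0540
I = P(1−P) = 0.05404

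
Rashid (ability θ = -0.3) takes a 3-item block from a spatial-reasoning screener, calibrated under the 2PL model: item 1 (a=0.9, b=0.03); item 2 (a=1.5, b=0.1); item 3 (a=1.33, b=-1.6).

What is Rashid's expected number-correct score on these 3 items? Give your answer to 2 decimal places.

1.63

P(θ) = 1 / (1 + exp(−a(θ − b)))
P_1 = 1/(1+e^{0.2970}) = 0.4263
P_2 = 1/(1+e^{0.6000}) = 0.3543
P_3 = 1/(1+e^{-1.7290}) = 0.8493
E[score] = 0.4263 + 0.3543 + 0.8493 = 1.6299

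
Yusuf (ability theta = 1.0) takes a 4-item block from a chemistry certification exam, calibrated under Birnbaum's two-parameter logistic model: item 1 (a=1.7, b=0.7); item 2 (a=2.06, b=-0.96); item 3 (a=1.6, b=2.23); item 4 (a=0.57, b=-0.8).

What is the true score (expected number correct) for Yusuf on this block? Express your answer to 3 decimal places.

P(theta) = 1 / (1 + exp(−a(theta − b)))
P_1 = 1/(1+e^{-0.5100}) = 0.6248
P_2 = 1/(1+e^{-4.0376}) = 0.9827
P_3 = 1/(1+e^{1.9680}) = 0.1226
P_4 = 1/(1+e^{-1.0260}) = 0.7361
E[score] = 0.6248 + 0.9827 + 0.1226 + 0.7361 = 2.4662

2.466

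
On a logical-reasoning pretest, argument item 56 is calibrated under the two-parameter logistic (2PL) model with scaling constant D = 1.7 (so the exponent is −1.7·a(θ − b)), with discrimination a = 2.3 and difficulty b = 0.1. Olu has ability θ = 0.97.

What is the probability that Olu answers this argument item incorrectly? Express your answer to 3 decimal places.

0.032

P(θ) = 1 / (1 + exp(−D·a(θ − b)))
Exponent: 1.7 × 2.3 × (0.97 − 0.1) = 3.4017
1/(1 + e^{-3.4017}) = 0.9678
P = 0.9678
P(incorrect) = 1 − 0.9678 = 0.0322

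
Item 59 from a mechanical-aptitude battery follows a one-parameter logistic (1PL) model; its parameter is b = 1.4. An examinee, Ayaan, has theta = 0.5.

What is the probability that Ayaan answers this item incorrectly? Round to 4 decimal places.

P(theta) = 1 / (1 + exp(−(theta − b)))
Exponent: (0.5 − 1.4) = -0.9000
1/(1 + e^{0.9000}) = 0.2891
P = 0.2891
P(incorrect) = 1 − 0.2891 = 0.7109

0.7109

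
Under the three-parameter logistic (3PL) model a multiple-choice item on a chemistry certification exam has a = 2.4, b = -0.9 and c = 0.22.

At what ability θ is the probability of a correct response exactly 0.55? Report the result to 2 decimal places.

P(θ) = c + (1 − c) · 1 / (1 + exp(−a(θ − b)))
Remove guessing floor: (0.55 − 0.22)/(1 − 0.22) = 0.4231
logit = ln(0.4231/0.5769) = -0.3102
θ = b + logit/(a) = -0.9 + (-0.3102)/2.4000 = -1.0292

-1.03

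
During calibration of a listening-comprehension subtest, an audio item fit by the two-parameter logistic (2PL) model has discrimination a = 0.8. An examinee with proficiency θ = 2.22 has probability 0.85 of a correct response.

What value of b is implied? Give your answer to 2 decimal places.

P(θ) = 1 / (1 + exp(−a(θ − b)))
logit(0.85) = ln(0.85/0.15) = 1.7346
b = θ − logit/(a) = 2.22 − 1.7346/0.8000 = 0.0517

0.05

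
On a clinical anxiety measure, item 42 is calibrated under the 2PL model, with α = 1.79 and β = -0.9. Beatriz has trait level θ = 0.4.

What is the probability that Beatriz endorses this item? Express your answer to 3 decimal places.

0.911

P(θ) = 1 / (1 + exp(−α(θ − β)))
Exponent: 1.79 × (0.4 − (-0.9)) = 2.3270
1/(1 + e^{-2.3270}) = 0.9111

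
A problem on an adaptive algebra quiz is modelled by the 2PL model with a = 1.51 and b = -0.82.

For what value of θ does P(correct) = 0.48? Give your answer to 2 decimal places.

-0.87

P(θ) = 1 / (1 + exp(−a(θ − b)))
logit = ln(0.4800/0.5200) = -0.0800
θ = b + logit/(a) = -0.82 + (-0.0800)/1.5100 = -0.8730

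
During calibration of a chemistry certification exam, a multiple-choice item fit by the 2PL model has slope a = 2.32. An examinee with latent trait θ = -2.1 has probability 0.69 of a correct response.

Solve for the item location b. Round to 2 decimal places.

-2.44

P(θ) = 1 / (1 + exp(−a(θ − b)))
logit(0.69) = ln(0.69/0.31) = 0.8001
b = θ − logit/(a) = -2.1 − 0.8001/2.3200 = -2.4449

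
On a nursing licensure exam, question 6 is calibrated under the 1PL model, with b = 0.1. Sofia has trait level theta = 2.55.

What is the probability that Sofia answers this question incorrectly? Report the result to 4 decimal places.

P(theta) = 1 / (1 + exp(−(theta − b)))
Exponent: (2.55 − 0.1) = 2.4500
1/(1 + e^{-2.4500}) = 0.9206
P = 0.9206
P(incorrect) = 1 − 0.9206 = 0.0794

0.0794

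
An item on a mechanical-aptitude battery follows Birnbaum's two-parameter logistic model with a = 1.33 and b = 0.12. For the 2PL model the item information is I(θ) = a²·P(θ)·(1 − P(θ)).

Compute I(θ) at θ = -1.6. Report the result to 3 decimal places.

0.148

P = 1/(1+e^{2.2876}) = 0.0922
P(1−P) = 0.0922 × 0.9078 = 0.0837
I = a² × P(1−P) = 1.33² × 0.0837 = 0.14799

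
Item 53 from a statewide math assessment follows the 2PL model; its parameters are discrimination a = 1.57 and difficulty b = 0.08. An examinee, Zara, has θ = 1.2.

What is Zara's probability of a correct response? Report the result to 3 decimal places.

0.853

P(θ) = 1 / (1 + exp(−a(θ − b)))
Exponent: 1.57 × (1.2 − 0.08) = 1.7584
1/(1 + e^{-1.7584}) = 0.8530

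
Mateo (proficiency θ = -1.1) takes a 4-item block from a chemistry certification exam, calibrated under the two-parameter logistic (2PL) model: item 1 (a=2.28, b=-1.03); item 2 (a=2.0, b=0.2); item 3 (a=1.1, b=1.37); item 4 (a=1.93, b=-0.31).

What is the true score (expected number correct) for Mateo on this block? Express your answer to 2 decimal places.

P(θ) = 1 / (1 + exp(−a(θ − b)))
P_1 = 1/(1+e^{0.1596}) = 0.4602
P_2 = 1/(1+e^{2.6000}) = 0.0691
P_3 = 1/(1+e^{2.7170}) = 0.0620
P_4 = 1/(1+e^{1.5247}) = 0.1788
E[score] = 0.4602 + 0.0691 + 0.0620 + 0.1788 = 0.7701

0.77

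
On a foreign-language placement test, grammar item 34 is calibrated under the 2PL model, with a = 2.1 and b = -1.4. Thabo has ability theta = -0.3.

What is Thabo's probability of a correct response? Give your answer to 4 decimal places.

P(theta) = 1 / (1 + exp(−a(theta − b)))
Exponent: 2.1 × (-0.3 − (-1.4)) = 2.3100
1/(1 + e^{-2.3100}) = 0.9097

0.9097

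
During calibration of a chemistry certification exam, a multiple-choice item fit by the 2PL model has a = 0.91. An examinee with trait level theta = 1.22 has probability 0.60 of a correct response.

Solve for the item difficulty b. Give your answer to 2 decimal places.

P(theta) = 1 / (1 + exp(−a(theta − b)))
logit(0.60) = ln(0.60/0.40) = 0.4055
b = theta − logit/(a) = 1.22 − 0.4055/0.9100 = 0.7744

0.77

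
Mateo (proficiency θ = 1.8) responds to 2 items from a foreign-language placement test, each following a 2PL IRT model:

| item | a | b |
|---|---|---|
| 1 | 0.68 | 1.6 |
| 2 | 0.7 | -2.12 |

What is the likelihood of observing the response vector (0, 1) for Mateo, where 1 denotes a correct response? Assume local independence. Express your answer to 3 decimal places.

P(θ) = 1 / (1 + exp(−a(θ − b)))
P_1 = 1/(1+e^{-0.1360}) = 0.5339
P_2 = 1/(1+e^{-2.7440}) = 0.9396
L = (1−P_1) × P_2 = 0.4661 × 0.9396 = 0.43789

0.438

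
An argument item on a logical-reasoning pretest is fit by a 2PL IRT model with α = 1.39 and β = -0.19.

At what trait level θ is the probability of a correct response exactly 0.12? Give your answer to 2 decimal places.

P(θ) = 1 / (1 + exp(−α(θ − β)))
logit = ln(0.1200/0.8800) = -1.9924
θ = β + logit/(α) = -0.19 + (-1.9924)/1.3900 = -1.6234

-1.62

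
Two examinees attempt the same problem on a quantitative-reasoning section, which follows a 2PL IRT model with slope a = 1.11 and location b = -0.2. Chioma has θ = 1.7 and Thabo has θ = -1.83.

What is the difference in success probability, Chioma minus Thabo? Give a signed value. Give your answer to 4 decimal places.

0.7511

P(θ) = 1 / (1 + exp(−a(θ − b)))
P(Chioma) = 0.8918  [exponent 2.1090]
P(Thabo) = 0.1407  [exponent -1.8093]
Difference = 0.8918 − 0.1407 = 0.7511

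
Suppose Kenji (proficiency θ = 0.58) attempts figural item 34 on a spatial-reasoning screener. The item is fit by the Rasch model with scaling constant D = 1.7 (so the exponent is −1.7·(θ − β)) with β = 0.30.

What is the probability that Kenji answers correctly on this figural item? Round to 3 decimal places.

P(θ) = 1 / (1 + exp(−D·(θ − β)))
Exponent: 1.7 × (0.58 − 0.30) = 0.4760
1/(1 + e^{-0.4760}) = 0.6168
P = 0.6168

0.617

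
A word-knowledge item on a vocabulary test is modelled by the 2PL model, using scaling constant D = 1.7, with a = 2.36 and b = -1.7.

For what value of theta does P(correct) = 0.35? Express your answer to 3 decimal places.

P(theta) = 1 / (1 + exp(−D·a(theta − b)))
logit = ln(0.3500/0.6500) = -0.6190
theta = b + logit/(1.7·a) = -1.7 + (-0.6190)/4.0120 = -1.8543

-1.854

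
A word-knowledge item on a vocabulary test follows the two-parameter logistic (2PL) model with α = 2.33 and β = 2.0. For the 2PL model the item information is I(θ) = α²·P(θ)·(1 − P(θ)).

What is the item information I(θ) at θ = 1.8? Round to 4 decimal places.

1.2861

P = 1/(1+e^{0.4660}) = 0.3856
P(1−P) = 0.3856 × 0.6144 = 0.2369
I = α² × P(1−P) = 2.33² × 0.2369 = 1.28613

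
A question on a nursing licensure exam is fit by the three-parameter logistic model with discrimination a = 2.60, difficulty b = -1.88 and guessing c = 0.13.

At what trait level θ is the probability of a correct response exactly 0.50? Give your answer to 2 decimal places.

P(θ) = c + (1 − c) · 1 / (1 + exp(−a(θ − b)))
Remove guessing floor: (0.50 − 0.13)/(1 − 0.13) = 0.4253
logit = ln(0.4253/0.5747) = -0.3011
θ = b + logit/(a) = -1.88 + (-0.3011)/2.6000 = -1.9958

-2.00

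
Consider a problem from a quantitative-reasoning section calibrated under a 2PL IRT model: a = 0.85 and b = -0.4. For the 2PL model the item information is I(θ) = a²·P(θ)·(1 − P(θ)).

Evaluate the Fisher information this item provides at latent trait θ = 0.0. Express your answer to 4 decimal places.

0.1755

P = 1/(1+e^{-0.3400}) = 0.5842
P(1−P) = 0.5842 × 0.4158 = 0.2429
I = a² × P(1−P) = 0.85² × 0.2429 = 0.17550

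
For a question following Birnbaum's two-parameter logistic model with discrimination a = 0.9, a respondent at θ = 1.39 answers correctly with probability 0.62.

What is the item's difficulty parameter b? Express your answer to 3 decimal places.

0.846

P(θ) = 1 / (1 + exp(−a(θ − b)))
logit(0.62) = ln(0.62/0.38) = 0.4895
b = θ − logit/(a) = 1.39 − 0.4895/0.9000 = 0.8461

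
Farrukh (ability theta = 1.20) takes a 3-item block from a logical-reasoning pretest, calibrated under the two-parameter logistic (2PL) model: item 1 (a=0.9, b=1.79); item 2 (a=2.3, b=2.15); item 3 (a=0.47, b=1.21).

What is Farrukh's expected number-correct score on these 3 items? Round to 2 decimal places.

P(theta) = 1 / (1 + exp(−a(theta − b)))
P_1 = 1/(1+e^{0.5310}) = 0.3703
P_2 = 1/(1+e^{2.1850}) = 0.1011
P_3 = 1/(1+e^{0.0047}) = 0.4988
E[score] = 0.3703 + 0.1011 + 0.4988 = 0.9702

0.97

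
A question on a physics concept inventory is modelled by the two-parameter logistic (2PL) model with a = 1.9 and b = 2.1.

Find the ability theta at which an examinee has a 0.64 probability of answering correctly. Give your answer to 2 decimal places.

2.40

P(theta) = 1 / (1 + exp(−a(theta − b)))
logit = ln(0.6400/0.3600) = 0.5754
theta = b + logit/(a) = 2.1 + 0.5754/1.9000 = 2.4028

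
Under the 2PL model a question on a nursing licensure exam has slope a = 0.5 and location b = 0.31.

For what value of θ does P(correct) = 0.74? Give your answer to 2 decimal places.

2.40

P(θ) = 1 / (1 + exp(−a(θ − b)))
logit = ln(0.7400/0.2600) = 1.0460
θ = b + logit/(a) = 0.31 + 1.0460/0.5000 = 2.4019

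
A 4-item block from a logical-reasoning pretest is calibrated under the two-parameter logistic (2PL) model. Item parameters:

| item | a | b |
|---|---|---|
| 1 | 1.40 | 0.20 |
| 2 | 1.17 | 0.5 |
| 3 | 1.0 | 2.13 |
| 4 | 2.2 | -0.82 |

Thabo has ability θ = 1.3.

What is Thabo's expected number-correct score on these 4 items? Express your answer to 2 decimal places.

P(θ) = 1 / (1 + exp(−a(θ − b)))
P_1 = 1/(1+e^{-1.5400}) = 0.8235
P_2 = 1/(1+e^{-0.9360}) = 0.7183
P_3 = 1/(1+e^{0.8300}) = 0.3036
P_4 = 1/(1+e^{-4.6640}) = 0.9907
E[score] = 0.8235 + 0.7183 + 0.3036 + 0.9907 = 2.8361

2.84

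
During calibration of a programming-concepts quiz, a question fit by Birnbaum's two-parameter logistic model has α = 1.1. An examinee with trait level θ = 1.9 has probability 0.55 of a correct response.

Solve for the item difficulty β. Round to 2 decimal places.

1.72

P(θ) = 1 / (1 + exp(−α(θ − β)))
logit(0.55) = ln(0.55/0.45) = 0.2007
β = θ − logit/(α) = 1.9 − 0.2007/1.1000 = 1.7176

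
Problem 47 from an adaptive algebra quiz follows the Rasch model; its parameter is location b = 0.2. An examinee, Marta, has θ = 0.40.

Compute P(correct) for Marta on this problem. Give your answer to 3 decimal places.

P(θ) = 1 / (1 + exp(−(θ − b)))
Exponent: (0.40 − 0.2) = 0.2000
1/(1 + e^{-0.2000}) = 0.5498
P = 0.5498

0.550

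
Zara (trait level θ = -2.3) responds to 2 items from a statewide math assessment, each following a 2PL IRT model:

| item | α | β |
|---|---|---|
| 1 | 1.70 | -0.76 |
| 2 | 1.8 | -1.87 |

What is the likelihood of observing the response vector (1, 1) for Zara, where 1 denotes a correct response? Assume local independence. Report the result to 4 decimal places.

0.0215

P(θ) = 1 / (1 + exp(−α(θ − β)))
P_1 = 1/(1+e^{2.6180}) = 0.0680
P_2 = 1/(1+e^{0.7740}) = 0.3156
L = P_1 × P_2 = 0.0680 × 0.3156 = 0.02146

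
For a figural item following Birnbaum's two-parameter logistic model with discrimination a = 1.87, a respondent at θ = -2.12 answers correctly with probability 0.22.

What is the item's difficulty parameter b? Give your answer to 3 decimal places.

P(θ) = 1 / (1 + exp(−a(θ − b)))
logit(0.22) = ln(0.22/0.78) = -1.2657
b = θ − logit/(a) = -2.12 − (-1.2657)/1.8700 = -1.4432

-1.443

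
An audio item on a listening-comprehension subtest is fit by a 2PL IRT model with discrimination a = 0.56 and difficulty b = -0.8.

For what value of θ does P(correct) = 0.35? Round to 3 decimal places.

P(θ) = 1 / (1 + exp(−a(θ − b)))
logit = ln(0.3500/0.6500) = -0.6190
θ = b + logit/(a) = -0.8 + (-0.6190)/0.5600 = -1.9054

-1.905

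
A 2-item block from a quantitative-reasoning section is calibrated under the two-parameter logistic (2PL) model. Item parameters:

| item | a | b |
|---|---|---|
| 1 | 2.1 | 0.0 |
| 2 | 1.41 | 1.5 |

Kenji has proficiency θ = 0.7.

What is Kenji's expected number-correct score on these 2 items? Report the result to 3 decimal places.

P(θ) = 1 / (1 + exp(−a(θ − b)))
P_1 = 1/(1+e^{-1.4700}) = 0.8131
P_2 = 1/(1+e^{1.1280}) = 0.2445
E[score] = 0.8131 + 0.2445 = 1.0576

1.058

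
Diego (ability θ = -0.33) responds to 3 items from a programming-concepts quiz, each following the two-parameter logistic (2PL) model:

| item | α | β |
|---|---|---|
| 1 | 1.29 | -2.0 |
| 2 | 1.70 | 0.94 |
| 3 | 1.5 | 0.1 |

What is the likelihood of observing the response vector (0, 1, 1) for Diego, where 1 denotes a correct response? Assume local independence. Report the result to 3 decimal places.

0.004

P(θ) = 1 / (1 + exp(−α(θ − β)))
P_1 = 1/(1+e^{-2.1543}) = 0.8961
P_2 = 1/(1+e^{2.1590}) = 0.1035
P_3 = 1/(1+e^{0.6450}) = 0.3441
L = (1−P_1) × P_2 × P_3 = 0.1039 × 0.1035 × 0.3441 = 0.00370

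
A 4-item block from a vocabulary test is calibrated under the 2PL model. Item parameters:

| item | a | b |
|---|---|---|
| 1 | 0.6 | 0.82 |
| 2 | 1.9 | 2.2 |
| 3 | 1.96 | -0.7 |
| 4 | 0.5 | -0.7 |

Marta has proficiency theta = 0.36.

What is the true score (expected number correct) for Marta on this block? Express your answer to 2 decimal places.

1.98

P(theta) = 1 / (1 + exp(−a(theta − b)))
P_1 = 1/(1+e^{0.2760}) = 0.4314
P_2 = 1/(1+e^{3.4960}) = 0.0294
P_3 = 1/(1+e^{-2.0776}) = 0.8887
P_4 = 1/(1+e^{-0.5300}) = 0.6295
E[score] = 0.4314 + 0.0294 + 0.8887 + 0.6295 = 1.9791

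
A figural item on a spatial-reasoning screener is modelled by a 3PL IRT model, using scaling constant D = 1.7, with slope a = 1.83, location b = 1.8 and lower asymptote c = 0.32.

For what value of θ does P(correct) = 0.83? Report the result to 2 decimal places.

P(θ) = c + (1 − c) · 1 / (1 + exp(−D·a(θ − b)))
Remove guessing floor: (0.83 − 0.32)/(1 − 0.32) = 0.7500
logit = ln(0.7500/0.2500) = 1.0986
θ = b + logit/(1.7·a) = 1.8 + 1.0986/3.1110 = 2.1531

2.15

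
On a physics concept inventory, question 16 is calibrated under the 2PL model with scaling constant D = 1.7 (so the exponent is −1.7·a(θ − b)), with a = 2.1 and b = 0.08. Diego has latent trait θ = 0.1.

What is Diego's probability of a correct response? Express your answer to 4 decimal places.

P(θ) = 1 / (1 + exp(−D·a(θ − b)))
Exponent: 1.7 × 2.1 × (0.1 − 0.08) = 0.0714
1/(1 + e^{-0.0714}) = 0.5178
P = 0.5178

0.5178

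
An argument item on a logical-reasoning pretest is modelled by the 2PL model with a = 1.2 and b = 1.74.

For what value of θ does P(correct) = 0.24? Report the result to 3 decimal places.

0.779

P(θ) = 1 / (1 + exp(−a(θ − b)))
logit = ln(0.2400/0.7600) = -1.1527
θ = b + logit/(a) = 1.74 + (-1.1527)/1.2000 = 0.7794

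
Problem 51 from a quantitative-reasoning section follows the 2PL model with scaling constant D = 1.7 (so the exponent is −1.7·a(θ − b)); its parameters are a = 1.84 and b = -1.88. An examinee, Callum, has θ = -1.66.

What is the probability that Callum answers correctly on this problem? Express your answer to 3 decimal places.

0.666

P(θ) = 1 / (1 + exp(−D·a(θ − b)))
Exponent: 1.7 × 1.84 × (-1.66 − (-1.88)) = 0.6882
1/(1 + e^{-0.6882}) = 0.6656
P = 0.6656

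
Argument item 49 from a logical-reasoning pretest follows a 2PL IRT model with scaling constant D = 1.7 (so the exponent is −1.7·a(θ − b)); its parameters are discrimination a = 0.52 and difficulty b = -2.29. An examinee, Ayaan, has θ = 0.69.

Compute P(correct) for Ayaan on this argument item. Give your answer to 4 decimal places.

P(θ) = 1 / (1 + exp(−D·a(θ − b)))
Exponent: 1.7 × 0.52 × (0.69 − (-2.29)) = 2.6343
1/(1 + e^{-2.6343}) = 0.9330
P = 0.9330

0.9330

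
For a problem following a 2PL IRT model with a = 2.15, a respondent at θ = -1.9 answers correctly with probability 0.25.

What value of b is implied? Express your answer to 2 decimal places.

-1.39

P(θ) = 1 / (1 + exp(−a(θ − b)))
logit(0.25) = ln(0.25/0.75) = -1.0986
b = θ − logit/(a) = -1.9 − (-1.0986)/2.1500 = -1.3890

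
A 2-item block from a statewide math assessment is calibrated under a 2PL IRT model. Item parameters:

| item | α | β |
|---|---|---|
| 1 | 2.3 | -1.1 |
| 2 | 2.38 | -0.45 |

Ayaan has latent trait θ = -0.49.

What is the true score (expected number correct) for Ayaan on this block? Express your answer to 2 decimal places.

P(θ) = 1 / (1 + exp(−α(θ − β)))
P_1 = 1/(1+e^{-1.4030}) = 0.8027
P_2 = 1/(1+e^{0.0952}) = 0.4762
E[score] = 0.8027 + 0.4762 = 1.2789

1.28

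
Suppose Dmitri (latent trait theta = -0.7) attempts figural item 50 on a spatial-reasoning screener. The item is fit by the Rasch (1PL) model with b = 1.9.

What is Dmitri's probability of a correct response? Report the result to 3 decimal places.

0.069

P(theta) = 1 / (1 + exp(−(theta − b)))
Exponent: (-0.7 − 1.9) = -2.6000
1/(1 + e^{2.6000}) = 0.0691
P = 0.0691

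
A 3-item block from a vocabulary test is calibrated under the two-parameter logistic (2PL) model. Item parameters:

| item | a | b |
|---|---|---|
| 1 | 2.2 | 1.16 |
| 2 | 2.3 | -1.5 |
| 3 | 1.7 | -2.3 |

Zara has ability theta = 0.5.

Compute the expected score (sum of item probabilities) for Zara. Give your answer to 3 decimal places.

2.171

P(theta) = 1 / (1 + exp(−a(theta − b)))
P_1 = 1/(1+e^{1.4520}) = 0.1897
P_2 = 1/(1+e^{-4.6000}) = 0.9900
P_3 = 1/(1+e^{-4.7600}) = 0.9915
E[score] = 0.1897 + 0.9900 + 0.9915 = 2.1712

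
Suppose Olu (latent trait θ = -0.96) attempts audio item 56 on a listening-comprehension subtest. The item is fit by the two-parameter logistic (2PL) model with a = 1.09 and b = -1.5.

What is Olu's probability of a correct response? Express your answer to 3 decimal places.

0.643

P(θ) = 1 / (1 + exp(−a(θ − b)))
Exponent: 1.09 × (-0.96 − (-1.5)) = 0.5886
1/(1 + e^{-0.5886}) = 0.6430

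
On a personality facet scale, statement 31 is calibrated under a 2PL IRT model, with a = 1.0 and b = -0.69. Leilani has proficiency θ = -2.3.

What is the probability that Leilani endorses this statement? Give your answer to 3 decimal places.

0.167

P(θ) = 1 / (1 + exp(−a(θ − b)))
Exponent: 1.0 × (-2.3 − (-0.69)) = -1.6100
1/(1 + e^{1.6100}) = 0.1666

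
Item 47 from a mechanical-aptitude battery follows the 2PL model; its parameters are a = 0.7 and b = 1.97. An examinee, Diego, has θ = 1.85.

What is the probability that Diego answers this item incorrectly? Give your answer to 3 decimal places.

P(θ) = 1 / (1 + exp(−a(θ − b)))
Exponent: 0.7 × (1.85 − 1.97) = -0.0840
1/(1 + e^{0.0840}) = 0.4790
P(incorrect) = 1 − 0.4790 = 0.5210

0.521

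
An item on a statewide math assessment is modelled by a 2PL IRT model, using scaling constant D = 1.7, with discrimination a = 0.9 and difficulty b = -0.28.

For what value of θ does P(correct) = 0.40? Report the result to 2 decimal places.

P(θ) = 1 / (1 + exp(−D·a(θ − b)))
logit = ln(0.4000/0.6000) = -0.4055
θ = b + logit/(1.7·a) = -0.28 + (-0.4055)/1.5300 = -0.5450

-0.55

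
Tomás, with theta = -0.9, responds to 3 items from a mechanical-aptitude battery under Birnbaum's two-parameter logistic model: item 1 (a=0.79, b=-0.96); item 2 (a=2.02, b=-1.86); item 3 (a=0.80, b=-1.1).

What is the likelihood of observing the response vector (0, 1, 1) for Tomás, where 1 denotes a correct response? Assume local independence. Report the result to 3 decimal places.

0.230

P(theta) = 1 / (1 + exp(−a(theta − b)))
P_1 = 1/(1+e^{-0.0474}) = 0.5118
P_2 = 1/(1+e^{-1.9392}) = 0.8743
P_3 = 1/(1+e^{-0.1600}) = 0.5399
L = (1−P_1) × P_2 × P_3 = 0.4882 × 0.8743 × 0.5399 = 0.23042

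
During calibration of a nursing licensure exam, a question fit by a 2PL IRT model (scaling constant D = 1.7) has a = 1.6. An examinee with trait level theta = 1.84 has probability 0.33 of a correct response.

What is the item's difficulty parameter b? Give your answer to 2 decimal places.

P(theta) = 1 / (1 + exp(−D·a(theta − b)))
logit(0.33) = ln(0.33/0.67) = -0.7082
b = theta − logit/(1.7·a) = 1.84 − (-0.7082)/2.7200 = 2.1004

2.10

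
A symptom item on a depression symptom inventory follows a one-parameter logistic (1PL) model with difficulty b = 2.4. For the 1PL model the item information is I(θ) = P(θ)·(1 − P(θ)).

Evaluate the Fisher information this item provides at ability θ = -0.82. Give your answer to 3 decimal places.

P = 1/(1+e^{3.2200}) = 0.0384
P(1−P) = 0.0384 × 0.9616 = 0.0369
I = P(1−P) = 0.03694

0.037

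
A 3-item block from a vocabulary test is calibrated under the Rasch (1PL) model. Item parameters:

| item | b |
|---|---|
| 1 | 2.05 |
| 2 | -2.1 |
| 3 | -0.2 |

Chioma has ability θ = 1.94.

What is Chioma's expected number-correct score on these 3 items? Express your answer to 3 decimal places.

2.350

P(θ) = 1 / (1 + exp(−(θ − b)))
P_1 = 1/(1+e^{0.1100}) = 0.4725
P_2 = 1/(1+e^{-4.0400}) = 0.9827
P_3 = 1/(1+e^{-2.1400}) = 0.8947
E[score] = 0.4725 + 0.9827 + 0.8947 = 2.3500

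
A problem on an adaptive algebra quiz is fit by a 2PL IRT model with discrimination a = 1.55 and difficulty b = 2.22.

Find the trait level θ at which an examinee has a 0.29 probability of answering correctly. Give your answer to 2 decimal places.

P(θ) = 1 / (1 + exp(−a(θ − b)))
logit = ln(0.2900/0.7100) = -0.8954
θ = b + logit/(a) = 2.22 + (-0.8954)/1.5500 = 1.6423

1.64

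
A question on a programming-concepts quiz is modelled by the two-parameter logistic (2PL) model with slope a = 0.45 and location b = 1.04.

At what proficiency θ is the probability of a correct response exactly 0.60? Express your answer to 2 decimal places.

P(θ) = 1 / (1 + exp(−a(θ − b)))
logit = ln(0.6000/0.4000) = 0.4055
θ = b + logit/(a) = 1.04 + 0.4055/0.4500 = 1.9410

1.94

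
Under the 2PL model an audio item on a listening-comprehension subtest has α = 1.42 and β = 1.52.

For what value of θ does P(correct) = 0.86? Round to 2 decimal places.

2.80

P(θ) = 1 / (1 + exp(−α(θ − β)))
logit = ln(0.8600/0.1400) = 1.8153
θ = β + logit/(α) = 1.52 + 1.8153/1.4200 = 2.7984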